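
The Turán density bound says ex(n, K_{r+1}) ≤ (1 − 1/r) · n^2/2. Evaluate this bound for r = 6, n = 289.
Turán density bound = (5/6) · 289^2/2 = 417605/12 ≈ 34800.4167

Turán's theorem: ex(n, K_{r+1}) is achieved by the complete r-partite Turán graph T(n, r) with parts as balanced as possible, and is at most (1 − 1/r) · n^2/2. For r = 6, n = 289: the density bound is (5/6) · 83521/2 = 417605/12 ≈ 34800.4167. The integer-valued extremum is e(T(289, 6)) = 34800, which is strictly less than the density bound 417605/12 since 6 ∤ 289 (the parts of T(289, 6) cannot all be equal).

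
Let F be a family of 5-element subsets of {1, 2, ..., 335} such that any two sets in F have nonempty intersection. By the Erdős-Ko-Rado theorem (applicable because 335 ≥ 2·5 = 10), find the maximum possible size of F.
max |F| = C(334, 4) = 509267001

The Erdős-Ko-Rado theorem states: for n ≥ 2k, an intersecting family of k-subsets of an n-element set has size at most C(n − 1, k − 1), with equality for 'star' families {A ⊆ [n] : |A| = k, i ∈ A} (fix an element i). For n = 335, k = 5: C(334, 4) = 509267001.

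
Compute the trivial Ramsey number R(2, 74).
R(2, 74) = 74

R(2, k) = k for all k ≥ 2: in a 2-colouring of K_k, either some edge is red (a red K_2) or all edges are blue (a blue K_k). And K_{73} coloured all-blue has no blue K_74, so R(2, 74) > 73. Hence R(2, 74) = 74.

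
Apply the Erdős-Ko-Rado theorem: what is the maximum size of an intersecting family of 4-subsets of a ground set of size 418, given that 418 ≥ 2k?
max |F| = C(417, 3) = 11998480

The Erdős-Ko-Rado theorem states: for n ≥ 2k, an intersecting family of k-subsets of an n-element set has size at most C(n − 1, k − 1), with equality for 'star' families {A ⊆ [n] : |A| = k, i ∈ A} (fix an element i). For n = 418, k = 4: C(417, 3) = 11998480.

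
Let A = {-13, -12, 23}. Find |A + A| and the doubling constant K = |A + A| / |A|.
K = |A + A| / |A| = 6/3 = 2

Enumerate A + A = {a + b : a, b ∈ A}. With |A| = 3, there are |A|^2 = 9 ordered sum pairs; collecting distinct values, A + A = {-26, -25, -24, 10, 11, 46}, so |A + A| = 6. Thus K = 6/3 = 2. For comparison, the minimum possible |A + A| over all 3-element sets is 2·3 − 1 = 5 (so min K = 5/3), attained only by arithmetic progressions.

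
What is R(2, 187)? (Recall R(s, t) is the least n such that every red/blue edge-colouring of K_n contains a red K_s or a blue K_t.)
R(2, 187) = 187

R(2, k) = k for all k ≥ 2: in a 2-colouring of K_k, either some edge is red (a red K_2) or all edges are blue (a blue K_k). And K_{186} coloured all-blue has no blue K_187, so R(2, 187) > 186. Hence R(2, 187) = 187.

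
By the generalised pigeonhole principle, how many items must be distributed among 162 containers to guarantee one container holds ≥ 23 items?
n = (23 − 1)·162 + 1 = 3565

By the generalised pigeonhole principle, to guarantee some box contains ≥ r objects we need more than (r − 1) · k objects total. Threshold: n = (r − 1) · k + 1. With r = 23 and k = 162: n = 22 · 162 + 1 = 3564 + 1 = 3565. For n = 3564 = 22 · 162, we can put exactly 22 objects in every box, avoiding 23 in any single one — so 3565 is tight.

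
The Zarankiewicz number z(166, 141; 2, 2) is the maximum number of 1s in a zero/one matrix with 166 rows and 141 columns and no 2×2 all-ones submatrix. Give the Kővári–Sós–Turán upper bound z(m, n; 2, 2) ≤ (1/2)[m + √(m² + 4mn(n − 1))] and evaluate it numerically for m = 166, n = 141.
z(166, 141; 2, 2) ≤ (1/2)[166 + √(166² + 4·166·141·140)] = (1/2)[166 + √13134916] = 1895.1062

Kővári–Sós–Turán: let r_1, ..., r_166 be the row sums and z = Σ r_i the total number of 1s. Each pair of columns can share at most one row with both entries 1 (else a 2×2 all-ones block appears), so Σ_i C(r_i, 2) ≤ C(141, 2) = 9870. By convexity Σ_i C(r_i, 2) ≥ 166·C(z/166, 2) = z(z − 166)/(2·166), giving z² − 166z − 166·141·140 ≤ 0 and hence z ≤ (1/2)[166 + √(27556 + 4·3276840)] = (1/2)[166 + √13134916] ≈ (1/2)(166 + 3624.2125) = 1895.1062.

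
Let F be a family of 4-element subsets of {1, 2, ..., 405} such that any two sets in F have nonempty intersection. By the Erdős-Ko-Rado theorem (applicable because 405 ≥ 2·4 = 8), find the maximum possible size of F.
max |F| = C(404, 3) = 10908404

Erdős-Ko-Rado (1961): when n ≥ 2k, max |F| = C(n−1, k−1). The bound is attained by the star {A : i ∈ A} for any fixed i ∈ [n]. Here C(405−1, 4−1) = C(404, 3) = 10908404.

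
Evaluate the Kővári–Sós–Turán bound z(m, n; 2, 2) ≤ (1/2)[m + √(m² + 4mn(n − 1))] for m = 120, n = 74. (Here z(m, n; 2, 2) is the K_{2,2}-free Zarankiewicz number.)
z(120, 74; 2, 2) ≤ (1/2)[120 + √(120² + 4·120·74·73)] = (1/2)[120 + √2607360] = 867.3661

Kővári–Sós–Turán: let r_1, ..., r_120 be the row sums and z = Σ r_i the total number of 1s. Each pair of columns can share at most one row with both entries 1 (else a 2×2 all-ones block appears), so Σ_i C(r_i, 2) ≤ C(74, 2) = 2701. By convexity Σ_i C(r_i, 2) ≥ 120·C(z/120, 2) = z(z − 120)/(2·120), giving z² − 120z − 120·74·73 ≤ 0 and hence z ≤ (1/2)[120 + √(14400 + 4·648240)] = (1/2)[120 + √2607360] ≈ (1/2)(120 + 1614.7322) = 867.3661.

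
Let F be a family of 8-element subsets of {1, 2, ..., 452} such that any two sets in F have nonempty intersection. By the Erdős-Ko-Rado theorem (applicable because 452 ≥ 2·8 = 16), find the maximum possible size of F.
max |F| = C(451, 7) = 718596780356400

The Erdős-Ko-Rado theorem states: for n ≥ 2k, an intersecting family of k-subsets of an n-element set has size at most C(n − 1, k − 1), with equality for 'star' families {A ⊆ [n] : |A| = k, i ∈ A} (fix an element i). For n = 452, k = 8: C(451, 7) = 718596780356400.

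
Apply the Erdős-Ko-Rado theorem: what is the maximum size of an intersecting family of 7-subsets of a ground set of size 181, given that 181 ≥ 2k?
max |F| = C(180, 6) = 43424719800

Erdős-Ko-Rado (1961): when n ≥ 2k, max |F| = C(n−1, k−1). The bound is attained by the star {A : i ∈ A} for any fixed i ∈ [n]. Here C(181−1, 7−1) = C(180, 6) = 43424719800.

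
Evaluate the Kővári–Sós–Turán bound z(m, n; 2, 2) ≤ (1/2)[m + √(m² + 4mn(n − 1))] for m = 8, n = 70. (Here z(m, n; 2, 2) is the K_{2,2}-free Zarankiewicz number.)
z(8, 70; 2, 2) ≤ (1/2)[8 + √(8² + 4·8·70·69)] = (1/2)[8 + √154624] = 200.6113

Kővári–Sós–Turán: let r_1, ..., r_8 be the row sums and z = Σ r_i the total number of 1s. Each pair of columns can share at most one row with both entries 1 (else a 2×2 all-ones block appears), so Σ_i C(r_i, 2) ≤ C(70, 2) = 2415. By convexity Σ_i C(r_i, 2) ≥ 8·C(z/8, 2) = z(z − 8)/(2·8), giving z² − 8z − 8·70·69 ≤ 0 and hence z ≤ (1/2)[8 + √(64 + 4·38640)] = (1/2)[8 + √154624] ≈ (1/2)(8 + 393.2226) = 200.6113.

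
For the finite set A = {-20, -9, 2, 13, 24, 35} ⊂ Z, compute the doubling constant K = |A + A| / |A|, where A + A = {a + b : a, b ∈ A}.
K = |A + A| / |A| = 11/6

Enumerate A + A = {a + b : a, b ∈ A}. With |A| = 6, there are |A|^2 = 36 ordered sum pairs; collecting distinct values, A + A = {-40, -29, -18, -7, 4, 15, 26, 37, 48, 59, 70}, so |A + A| = 11. Thus K = 11/6. Here |A + A| = 2|A| − 1 = 11, the minimum possible — so K = 11/6 is minimal, which holds iff A is an arithmetic progression.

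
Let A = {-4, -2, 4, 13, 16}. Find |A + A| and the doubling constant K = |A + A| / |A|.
K = |A + A| / |A| = 15/5 = 3

Enumerate A + A = {a + b : a, b ∈ A}. With |A| = 5, there are |A|^2 = 25 ordered sum pairs; collecting distinct values, A + A = {-8, -6, -4, 0, 2, 8, 9, 11, 12, 14, 17, 20, 26, 29, 32}, so |A + A| = 15. Thus K = 15/5 = 3. For comparison, the minimum possible |A + A| over all 5-element sets is 2·5 − 1 = 9 (so min K = 9/5), attained only by arithmetic progressions.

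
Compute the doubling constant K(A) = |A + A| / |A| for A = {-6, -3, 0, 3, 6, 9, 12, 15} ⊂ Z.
K = |A + A| / |A| = 15/8

Enumerate A + A = {a + b : a, b ∈ A}. With |A| = 8, there are |A|^2 = 64 ordered sum pairs; collecting distinct values, A + A = {-12, -9, -6, -3, 0, 3, 6, 9, 12, 15, 18, 21, 24, 27, 30}, so |A + A| = 15. Thus K = 15/8. Here |A + A| = 2|A| − 1 = 15, the minimum possible — so K = 15/8 is minimal, which holds iff A is an arithmetic progression.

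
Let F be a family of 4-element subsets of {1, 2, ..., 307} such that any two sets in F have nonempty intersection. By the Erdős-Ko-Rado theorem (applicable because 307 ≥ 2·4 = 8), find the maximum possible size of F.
max |F| = C(306, 3) = 4728720

The Erdős-Ko-Rado theorem states: for n ≥ 2k, an intersecting family of k-subsets of an n-element set has size at most C(n − 1, k − 1), with equality for 'star' families {A ⊆ [n] : |A| = k, i ∈ A} (fix an element i). For n = 307, k = 4: C(306, 3) = 4728720.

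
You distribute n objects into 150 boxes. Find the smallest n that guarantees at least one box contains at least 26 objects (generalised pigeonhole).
n = (26 − 1)·150 + 1 = 3751

By the generalised pigeonhole principle, to guarantee some box contains ≥ r objects we need more than (r − 1) · k objects total. Threshold: n = (r − 1) · k + 1. With r = 26 and k = 150: n = 25 · 150 + 1 = 3750 + 1 = 3751. For n = 3750 = 25 · 150, we can put exactly 25 objects in every box, avoiding 26 in any single one — so 3751 is tight.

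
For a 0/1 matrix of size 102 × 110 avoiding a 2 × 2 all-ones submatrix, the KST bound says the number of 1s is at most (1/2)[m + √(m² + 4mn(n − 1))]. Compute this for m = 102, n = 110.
z(102, 110; 2, 2) ≤ (1/2)[102 + √(102² + 4·102·110·109)] = (1/2)[102 + √4902324] = 1158.0596

Kővári–Sós–Turán: let r_1, ..., r_102 be the row sums and z = Σ r_i the total number of 1s. Each pair of columns can share at most one row with both entries 1 (else a 2×2 all-ones block appears), so Σ_i C(r_i, 2) ≤ C(110, 2) = 5995. By convexity Σ_i C(r_i, 2) ≥ 102·C(z/102, 2) = z(z − 102)/(2·102), giving z² − 102z − 102·110·109 ≤ 0 and hence z ≤ (1/2)[102 + √(10404 + 4·1222980)] = (1/2)[102 + √4902324] ≈ (1/2)(102 + 2214.1192) = 1158.0596.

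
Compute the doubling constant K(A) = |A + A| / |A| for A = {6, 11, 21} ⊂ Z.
K = |A + A| / |A| = 6/3 = 2

Enumerate A + A = {a + b : a, b ∈ A}. With |A| = 3, there are |A|^2 = 9 ordered sum pairs; collecting distinct values, A + A = {12, 17, 22, 27, 32, 42}, so |A + A| = 6. Thus K = 6/3 = 2. For comparison, the minimum possible |A + A| over all 3-element sets is 2·3 − 1 = 5 (so min K = 5/3), attained only by arithmetic progressions.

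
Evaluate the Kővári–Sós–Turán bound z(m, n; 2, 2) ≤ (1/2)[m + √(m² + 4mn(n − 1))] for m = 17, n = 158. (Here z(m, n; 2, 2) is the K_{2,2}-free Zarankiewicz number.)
z(17, 158; 2, 2) ≤ (1/2)[17 + √(17² + 4·17·158·157)] = (1/2)[17 + √1687097] = 657.9415

Kővári–Sós–Turán: let r_1, ..., r_17 be the row sums and z = Σ r_i the total number of 1s. Each pair of columns can share at most one row with both entries 1 (else a 2×2 all-ones block appears), so Σ_i C(r_i, 2) ≤ C(158, 2) = 12403. By convexity Σ_i C(r_i, 2) ≥ 17·C(z/17, 2) = z(z − 17)/(2·17), giving z² − 17z − 17·158·157 ≤ 0 and hence z ≤ (1/2)[17 + √(289 + 4·421702)] = (1/2)[17 + √1687097] ≈ (1/2)(17 + 1298.883) = 657.9415.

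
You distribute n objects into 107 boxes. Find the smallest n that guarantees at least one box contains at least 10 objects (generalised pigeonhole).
n = (10 − 1)·107 + 1 = 964

By the generalised pigeonhole principle, to guarantee some box contains ≥ r objects we need more than (r − 1) · k objects total. Threshold: n = (r − 1) · k + 1. With r = 10 and k = 107: n = 9 · 107 + 1 = 963 + 1 = 964. For n = 963 = 9 · 107, we can put exactly 9 objects in every box, avoiding 10 in any single one — so 964 is tight.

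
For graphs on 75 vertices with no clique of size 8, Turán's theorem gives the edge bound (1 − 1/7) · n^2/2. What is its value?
Turán density bound = (6/7) · 75^2/2 = 16875/7 ≈ 2410.7143

Turán's theorem: ex(n, K_{r+1}) is achieved by the complete r-partite Turán graph T(n, r) with parts as balanced as possible, and is at most (1 − 1/r) · n^2/2. For r = 7, n = 75: the density bound is (6/7) · 5625/2 = 16875/7 ≈ 2410.7143. The integer-valued extremum is e(T(75, 7)) = 2410, which is strictly less than the density bound 16875/7 since 7 ∤ 75 (the parts of T(75, 7) cannot all be equal).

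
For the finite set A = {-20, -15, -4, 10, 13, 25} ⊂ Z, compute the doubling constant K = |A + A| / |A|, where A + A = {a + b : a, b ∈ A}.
K = |A + A| / |A| = 21/6 = 7/2

Enumerate A + A = {a + b : a, b ∈ A}. With |A| = 6, there are |A|^2 = 36 ordered sum pairs; collecting distinct values, A + A = {-40, -35, -30, -24, -19, -10, -8, -7, -5, -2, 5, 6, 9, 10, 20, 21, 23, 26, 35, 38, 50}, so |A + A| = 21. Thus K = 21/6 = 7/2. For comparison, the minimum possible |A + A| over all 6-element sets is 2·6 − 1 = 11 (so min K = 11/6), attained only by arithmetic progressions.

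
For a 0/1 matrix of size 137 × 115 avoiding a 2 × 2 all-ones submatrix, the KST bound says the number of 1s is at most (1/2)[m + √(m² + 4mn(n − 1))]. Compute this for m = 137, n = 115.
z(137, 115; 2, 2) ≤ (1/2)[137 + √(137² + 4·137·115·114)] = (1/2)[137 + √7203049] = 1410.4248

Kővári–Sós–Turán: let r_1, ..., r_137 be the row sums and z = Σ r_i the total number of 1s. Each pair of columns can share at most one row with both entries 1 (else a 2×2 all-ones block appears), so Σ_i C(r_i, 2) ≤ C(115, 2) = 6555. By convexity Σ_i C(r_i, 2) ≥ 137·C(z/137, 2) = z(z − 137)/(2·137), giving z² − 137z − 137·115·114 ≤ 0 and hence z ≤ (1/2)[137 + √(18769 + 4·1796070)] = (1/2)[137 + √7203049] ≈ (1/2)(137 + 2683.8497) = 1410.4248.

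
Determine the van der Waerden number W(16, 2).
W(16, 2) = 16 + 1 = 17

A 2-term AP is any pair of integers, so a monochromatic 2-AP exists iff some colour is used at least twice. With 16 colours, the colouring i ↦ i on {1, ..., 16} uses each colour once, avoiding any monochromatic pair, so W(16, 2) > 16. For {1, ..., 17}, pigeonhole forces two integers of the same colour, which form a monochromatic 2-AP. Hence W(16, 2) = 17.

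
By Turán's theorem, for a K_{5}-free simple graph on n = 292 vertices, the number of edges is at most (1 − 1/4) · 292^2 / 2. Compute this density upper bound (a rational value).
Turán density bound = (3/4) · 292^2/2 = 31974

Turán's theorem: ex(n, K_{r+1}) is achieved by the complete r-partite Turán graph T(n, r) with parts as balanced as possible, and is at most (1 − 1/r) · n^2/2. For r = 4, n = 292: the density bound is (3/4) · 85264/2 = 31974. Since 4 ∣ 292, the Turán graph T(292, 4) has parts of equal size 73, and its edge count e(T(292, 4)) = 31974 attains the density bound exactly.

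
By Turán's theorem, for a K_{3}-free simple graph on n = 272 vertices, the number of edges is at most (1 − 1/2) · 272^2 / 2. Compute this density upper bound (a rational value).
Turán density bound = (1/2) · 272^2/2 = 18496

Turán's theorem: ex(n, K_{r+1}) is achieved by the complete r-partite Turán graph T(n, r) with parts as balanced as possible, and is at most (1 − 1/r) · n^2/2. For r = 2, n = 272: the density bound is (1/2) · 73984/2 = 18496. Since 2 ∣ 272, the Turán graph T(272, 2) has parts of equal size 136, and its edge count e(T(272, 2)) = 18496 attains the density bound exactly.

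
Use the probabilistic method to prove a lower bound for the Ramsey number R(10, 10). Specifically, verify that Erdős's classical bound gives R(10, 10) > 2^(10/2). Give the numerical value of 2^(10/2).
2^(10/2) = 32; so R(10, 10) > 32

Colour each edge of K_n uniformly at random with red/blue. The expected number of monochromatic K_10 is C(n, 10) · 2 · 2^(−C(10,2)). If C(n, 10) · 2^(1 − C(10,2)) < 1, then with positive probability no monochromatic K_10 exists, so R(10, 10) > n. The standard estimate C(n, 10) ≤ n^10/10! shows this inequality holds whenever n ≤ 2^(10/2) (since 10! · 2^(C(10,2) − 1) > 2^(10^2/2) ≥ n^10). Hence R(10, 10) > 2^(10/2) = 32.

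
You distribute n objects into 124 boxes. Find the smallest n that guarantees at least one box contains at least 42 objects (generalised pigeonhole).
n = (42 − 1)·124 + 1 = 5085

By the generalised pigeonhole principle, to guarantee some box contains ≥ r objects we need more than (r − 1) · k objects total. Threshold: n = (r − 1) · k + 1. With r = 42 and k = 124: n = 41 · 124 + 1 = 5084 + 1 = 5085. For n = 5084 = 41 · 124, we can put exactly 41 objects in every box, avoiding 42 in any single one — so 5085 is tight.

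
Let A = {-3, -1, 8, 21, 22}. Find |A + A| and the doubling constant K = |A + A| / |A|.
K = |A + A| / |A| = 15/5 = 3

Enumerate A + A = {a + b : a, b ∈ A}. With |A| = 5, there are |A|^2 = 25 ordered sum pairs; collecting distinct values, A + A = {-6, -4, -2, 5, 7, 16, 18, 19, 20, 21, 29, 30, 42, 43, 44}, so |A + A| = 15. Thus K = 15/5 = 3. For comparison, the minimum possible |A + A| over all 5-element sets is 2·5 − 1 = 9 (so min K = 9/5), attained only by arithmetic progressions.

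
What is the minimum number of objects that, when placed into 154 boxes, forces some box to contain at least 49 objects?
n = (49 − 1)·154 + 1 = 7393

By the generalised pigeonhole principle, to guarantee some box contains ≥ r objects we need more than (r − 1) · k objects total. Threshold: n = (r − 1) · k + 1. With r = 49 and k = 154: n = 48 · 154 + 1 = 7392 + 1 = 7393. For n = 7392 = 48 · 154, we can put exactly 48 objects in every box, avoiding 49 in any single one — so 7393 is tight.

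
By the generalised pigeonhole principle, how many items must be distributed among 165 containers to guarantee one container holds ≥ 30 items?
n = (30 − 1)·165 + 1 = 4786

By the generalised pigeonhole principle, to guarantee some box contains ≥ r objects we need more than (r − 1) · k objects total. Threshold: n = (r − 1) · k + 1. With r = 30 and k = 165: n = 29 · 165 + 1 = 4785 + 1 = 4786. For n = 4785 = 29 · 165, we can put exactly 29 objects in every box, avoiding 30 in any single one — so 4786 is tight.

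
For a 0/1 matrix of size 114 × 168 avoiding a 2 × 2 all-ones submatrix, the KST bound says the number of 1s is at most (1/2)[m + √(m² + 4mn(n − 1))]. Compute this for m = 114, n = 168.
z(114, 168; 2, 2) ≤ (1/2)[114 + √(114² + 4·114·168·167)] = (1/2)[114 + √12806532] = 1846.3108

Kővári–Sós–Turán: let r_1, ..., r_114 be the row sums and z = Σ r_i the total number of 1s. Each pair of columns can share at most one row with both entries 1 (else a 2×2 all-ones block appears), so Σ_i C(r_i, 2) ≤ C(168, 2) = 14028. By convexity Σ_i C(r_i, 2) ≥ 114·C(z/114, 2) = z(z − 114)/(2·114), giving z² − 114z − 114·168·167 ≤ 0 and hence z ≤ (1/2)[114 + √(12996 + 4·3198384)] = (1/2)[114 + √12806532] ≈ (1/2)(114 + 3578.6215) = 1846.3108.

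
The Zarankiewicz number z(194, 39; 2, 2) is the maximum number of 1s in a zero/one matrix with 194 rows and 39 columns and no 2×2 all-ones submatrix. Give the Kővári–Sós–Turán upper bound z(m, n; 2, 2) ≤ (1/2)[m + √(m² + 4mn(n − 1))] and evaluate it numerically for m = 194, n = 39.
z(194, 39; 2, 2) ≤ (1/2)[194 + √(194² + 4·194·39·38)] = (1/2)[194 + √1187668] = 641.9009

Kővári–Sós–Turán: let r_1, ..., r_194 be the row sums and z = Σ r_i the total number of 1s. Each pair of columns can share at most one row with both entries 1 (else a 2×2 all-ones block appears), so Σ_i C(r_i, 2) ≤ C(39, 2) = 741. By convexity Σ_i C(r_i, 2) ≥ 194·C(z/194, 2) = z(z − 194)/(2·194), giving z² − 194z − 194·39·38 ≤ 0 and hence z ≤ (1/2)[194 + √(37636 + 4·287508)] = (1/2)[194 + √1187668] ≈ (1/2)(194 + 1089.8018) = 641.9009.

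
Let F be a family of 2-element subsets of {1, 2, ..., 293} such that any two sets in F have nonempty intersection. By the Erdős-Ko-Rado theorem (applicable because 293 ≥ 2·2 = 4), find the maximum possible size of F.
max |F| = C(292, 1) = 292

Erdős-Ko-Rado (1961): when n ≥ 2k, max |F| = C(n−1, k−1). The bound is attained by the star {A : i ∈ A} for any fixed i ∈ [n]. Here C(293−1, 2−1) = C(292, 1) = 292.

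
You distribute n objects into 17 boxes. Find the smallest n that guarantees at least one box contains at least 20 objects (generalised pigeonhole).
n = (20 − 1)·17 + 1 = 324

By the generalised pigeonhole principle, to guarantee some box contains ≥ r objects we need more than (r − 1) · k objects total. Threshold: n = (r − 1) · k + 1. With r = 20 and k = 17: n = 19 · 17 + 1 = 323 + 1 = 324. For n = 323 = 19 · 17, we can put exactly 19 objects in every box, avoiding 20 in any single one — so 324 is tight.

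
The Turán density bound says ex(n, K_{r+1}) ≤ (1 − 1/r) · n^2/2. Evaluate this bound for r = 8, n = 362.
Turán density bound = (7/8) · 362^2/2 = 229327/4 ≈ 57331.75

Turán's theorem: ex(n, K_{r+1}) is achieved by the complete r-partite Turán graph T(n, r) with parts as balanced as possible, and is at most (1 − 1/r) · n^2/2. For r = 8, n = 362: the density bound is (7/8) · 131044/2 = 229327/4 ≈ 57331.75. The integer-valued extremum is e(T(362, 8)) = 57331, which is strictly less than the density bound 229327/4 since 8 ∤ 362 (the parts of T(362, 8) cannot all be equal).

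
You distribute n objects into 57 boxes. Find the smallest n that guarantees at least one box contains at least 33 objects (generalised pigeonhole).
n = (33 − 1)·57 + 1 = 1825

By the generalised pigeonhole principle, to guarantee some box contains ≥ r objects we need more than (r − 1) · k objects total. Threshold: n = (r − 1) · k + 1. With r = 33 and k = 57: n = 32 · 57 + 1 = 1824 + 1 = 1825. For n = 1824 = 32 · 57, we can put exactly 32 objects in every box, avoiding 33 in any single one — so 1825 is tight.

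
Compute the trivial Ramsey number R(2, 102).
R(2, 102) = 102

R(2, k) = k for all k ≥ 2: in a 2-colouring of K_k, either some edge is red (a red K_2) or all edges are blue (a blue K_k). And K_{101} coloured all-blue has no blue K_102, so R(2, 102) > 101. Hence R(2, 102) = 102.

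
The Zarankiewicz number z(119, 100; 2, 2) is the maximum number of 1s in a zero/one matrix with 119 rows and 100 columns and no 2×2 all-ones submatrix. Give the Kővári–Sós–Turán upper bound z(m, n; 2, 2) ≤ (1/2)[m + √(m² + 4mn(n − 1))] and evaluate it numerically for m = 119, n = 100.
z(119, 100; 2, 2) ≤ (1/2)[119 + √(119² + 4·119·100·99)] = (1/2)[119 + √4726561] = 1146.5328

Kővári–Sós–Turán: let r_1, ..., r_119 be the row sums and z = Σ r_i the total number of 1s. Each pair of columns can share at most one row with both entries 1 (else a 2×2 all-ones block appears), so Σ_i C(r_i, 2) ≤ C(100, 2) = 4950. By convexity Σ_i C(r_i, 2) ≥ 119·C(z/119, 2) = z(z − 119)/(2·119), giving z² − 119z − 119·100·99 ≤ 0 and hence z ≤ (1/2)[119 + √(14161 + 4·1178100)] = (1/2)[119 + √4726561] ≈ (1/2)(119 + 2174.0655) = 1146.5328.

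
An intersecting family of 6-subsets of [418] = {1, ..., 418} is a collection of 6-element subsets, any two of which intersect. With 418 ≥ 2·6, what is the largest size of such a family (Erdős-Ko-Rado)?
max |F| = C(417, 5) = 102576205368

Erdős-Ko-Rado (1961): when n ≥ 2k, max |F| = C(n−1, k−1). The bound is attained by the star {A : i ∈ A} for any fixed i ∈ [n]. Here C(418−1, 6−1) = C(417, 5) = 102576205368.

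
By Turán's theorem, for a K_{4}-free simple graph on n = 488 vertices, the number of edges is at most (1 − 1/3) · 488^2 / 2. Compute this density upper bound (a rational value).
Turán density bound = (2/3) · 488^2/2 = 238144/3 ≈ 79381.3333

Turán's theorem: ex(n, K_{r+1}) is achieved by the complete r-partite Turán graph T(n, r) with parts as balanced as possible, and is at most (1 − 1/r) · n^2/2. For r = 3, n = 488: the density bound is (2/3) · 238144/2 = 238144/3 ≈ 79381.3333. The integer-valued extremum is e(T(488, 3)) = 79381, which is strictly less than the density bound 238144/3 since 3 ∤ 488 (the parts of T(488, 3) cannot all be equal).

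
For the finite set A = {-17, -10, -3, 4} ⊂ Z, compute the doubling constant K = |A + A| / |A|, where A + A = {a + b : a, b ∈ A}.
K = |A + A| / |A| = 7/4

Enumerate A + A = {a + b : a, b ∈ A}. With |A| = 4, there are |A|^2 = 16 ordered sum pairs; collecting distinct values, A + A = {-34, -27, -20, -13, -6, 1, 8}, so |A + A| = 7. Thus K = 7/4. Here |A + A| = 2|A| − 1 = 7, the minimum possible — so K = 7/4 is minimal, which holds iff A is an arithmetic progression.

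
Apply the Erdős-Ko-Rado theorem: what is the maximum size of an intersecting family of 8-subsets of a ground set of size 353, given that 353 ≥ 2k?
max |F| = C(352, 7) = 125111586805920

Erdős-Ko-Rado (1961): when n ≥ 2k, max |F| = C(n−1, k−1). The bound is attained by the star {A : i ∈ A} for any fixed i ∈ [n]. Here C(353−1, 8−1) = C(352, 7) = 125111586805920.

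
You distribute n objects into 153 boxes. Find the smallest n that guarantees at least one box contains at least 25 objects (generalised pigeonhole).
n = (25 − 1)·153 + 1 = 3673

By the generalised pigeonhole principle, to guarantee some box contains ≥ r objects we need more than (r − 1) · k objects total. Threshold: n = (r − 1) · k + 1. With r = 25 and k = 153: n = 24 · 153 + 1 = 3672 + 1 = 3673. For n = 3672 = 24 · 153, we can put exactly 24 objects in every box, avoiding 25 in any single one — so 3673 is tight.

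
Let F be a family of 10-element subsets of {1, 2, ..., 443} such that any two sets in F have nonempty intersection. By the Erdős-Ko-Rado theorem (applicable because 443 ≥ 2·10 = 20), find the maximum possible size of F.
max |F| = C(442, 9) = 1634692408916877310

Erdős-Ko-Rado (1961): when n ≥ 2k, max |F| = C(n−1, k−1). The bound is attained by the star {A : i ∈ A} for any fixed i ∈ [n]. Here C(443−1, 10−1) = C(442, 9) = 1634692408916877310.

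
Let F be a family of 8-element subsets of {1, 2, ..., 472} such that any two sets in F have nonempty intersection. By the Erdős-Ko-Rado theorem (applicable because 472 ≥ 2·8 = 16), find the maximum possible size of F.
max |F| = C(471, 7) = 975579519571605

The Erdős-Ko-Rado theorem states: for n ≥ 2k, an intersecting family of k-subsets of an n-element set has size at most C(n − 1, k − 1), with equality for 'star' families {A ⊆ [n] : |A| = k, i ∈ A} (fix an element i). For n = 472, k = 8: C(471, 7) = 975579519571605.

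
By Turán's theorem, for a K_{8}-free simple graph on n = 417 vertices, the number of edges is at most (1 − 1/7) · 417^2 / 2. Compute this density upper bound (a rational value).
Turán density bound = (6/7) · 417^2/2 = 521667/7 ≈ 74523.8571

Turán's theorem: ex(n, K_{r+1}) is achieved by the complete r-partite Turán graph T(n, r) with parts as balanced as possible, and is at most (1 − 1/r) · n^2/2. For r = 7, n = 417: the density bound is (6/7) · 173889/2 = 521667/7 ≈ 74523.8571. The integer-valued extremum is e(T(417, 7)) = 74523, which is strictly less than the density bound 521667/7 since 7 ∤ 417 (the parts of T(417, 7) cannot all be equal).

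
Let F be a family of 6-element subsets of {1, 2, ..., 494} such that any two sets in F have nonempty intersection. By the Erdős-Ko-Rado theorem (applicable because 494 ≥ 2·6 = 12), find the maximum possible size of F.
max |F| = C(493, 5) = 237802933263

Erdős-Ko-Rado (1961): when n ≥ 2k, max |F| = C(n−1, k−1). The bound is attained by the star {A : i ∈ A} for any fixed i ∈ [n]. Here C(494−1, 6−1) = C(493, 5) = 237802933263.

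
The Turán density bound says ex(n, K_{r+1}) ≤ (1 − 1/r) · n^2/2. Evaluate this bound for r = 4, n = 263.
Turán density bound = (3/4) · 263^2/2 = 207507/8 ≈ 25938.375

Turán's theorem: ex(n, K_{r+1}) is achieved by the complete r-partite Turán graph T(n, r) with parts as balanced as possible, and is at most (1 − 1/r) · n^2/2. For r = 4, n = 263: the density bound is (3/4) · 69169/2 = 207507/8 ≈ 25938.375. The integer-valued extremum is e(T(263, 4)) = 25938, which is strictly less than the density bound 207507/8 since 4 ∤ 263 (the parts of T(263, 4) cannot all be equal).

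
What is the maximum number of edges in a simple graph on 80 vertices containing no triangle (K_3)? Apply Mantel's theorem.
ex(80, K_3) = ⌊80^2/4⌋ = 1600

Mantel (1907): a triangle-free graph on n vertices has at most ⌊n^2/4⌋ edges, with equality for the complete bipartite graph K_{⌊n/2⌋, ⌈n/2⌉}. For n = 80: ⌊80^2/4⌋ = ⌊6400/4⌋ = 1600. The extremal graph is K_{40, 40}, which has 40·40 = 1600 edges.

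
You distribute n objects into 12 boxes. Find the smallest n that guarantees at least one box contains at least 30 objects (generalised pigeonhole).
n = (30 − 1)·12 + 1 = 349

By the generalised pigeonhole principle, to guarantee some box contains ≥ r objects we need more than (r − 1) · k objects total. Threshold: n = (r − 1) · k + 1. With r = 30 and k = 12: n = 29 · 12 + 1 = 348 + 1 = 349. For n = 348 = 29 · 12, we can put exactly 29 objects in every box, avoiding 30 in any single one — so 349 is tight.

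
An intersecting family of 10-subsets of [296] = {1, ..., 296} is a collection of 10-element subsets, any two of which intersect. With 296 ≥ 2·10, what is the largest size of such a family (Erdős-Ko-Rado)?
max |F| = C(295, 9) = 41221140106119260

Erdős-Ko-Rado (1961): when n ≥ 2k, max |F| = C(n−1, k−1). The bound is attained by the star {A : i ∈ A} for any fixed i ∈ [n]. Here C(296−1, 10−1) = C(295, 9) = 41221140106119260.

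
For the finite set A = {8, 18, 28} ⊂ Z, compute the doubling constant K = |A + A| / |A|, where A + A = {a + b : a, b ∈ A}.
K = |A + A| / |A| = 5/3

Enumerate A + A = {a + b : a, b ∈ A}. With |A| = 3, there are |A|^2 = 9 ordered sum pairs; collecting distinct values, A + A = {16, 26, 36, 46, 56}, so |A + A| = 5. Thus K = 5/3. Here |A + A| = 2|A| − 1 = 5, the minimum possible — so K = 5/3 is minimal, which holds iff A is an arithmetic progression.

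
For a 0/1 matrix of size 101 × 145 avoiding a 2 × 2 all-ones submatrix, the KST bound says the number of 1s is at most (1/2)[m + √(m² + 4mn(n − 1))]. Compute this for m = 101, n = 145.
z(101, 145; 2, 2) ≤ (1/2)[101 + √(101² + 4·101·145·144)] = (1/2)[101 + √8445721] = 1503.5761

Kővári–Sós–Turán: let r_1, ..., r_101 be the row sums and z = Σ r_i the total number of 1s. Each pair of columns can share at most one row with both entries 1 (else a 2×2 all-ones block appears), so Σ_i C(r_i, 2) ≤ C(145, 2) = 10440. By convexity Σ_i C(r_i, 2) ≥ 101·C(z/101, 2) = z(z − 101)/(2·101), giving z² − 101z − 101·145·144 ≤ 0 and hence z ≤ (1/2)[101 + √(10201 + 4·2108880)] = (1/2)[101 + √8445721] ≈ (1/2)(101 + 2906.1523) = 1503.5761.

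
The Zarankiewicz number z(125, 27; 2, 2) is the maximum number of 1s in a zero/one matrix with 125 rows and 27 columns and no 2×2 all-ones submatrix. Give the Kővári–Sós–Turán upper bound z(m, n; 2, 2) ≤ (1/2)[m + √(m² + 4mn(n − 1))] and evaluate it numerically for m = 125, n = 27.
z(125, 27; 2, 2) ≤ (1/2)[125 + √(125² + 4·125·27·26)] = (1/2)[125 + √366625] = 365.2478

Kővári–Sós–Turán: let r_1, ..., r_125 be the row sums and z = Σ r_i the total number of 1s. Each pair of columns can share at most one row with both entries 1 (else a 2×2 all-ones block appears), so Σ_i C(r_i, 2) ≤ C(27, 2) = 351. By convexity Σ_i C(r_i, 2) ≥ 125·C(z/125, 2) = z(z − 125)/(2·125), giving z² − 125z − 125·27·26 ≤ 0 and hence z ≤ (1/2)[125 + √(15625 + 4·87750)] = (1/2)[125 + √366625] ≈ (1/2)(125 + 605.4957) = 365.2478.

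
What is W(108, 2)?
W(108, 2) = 108 + 1 = 109

A 2-term AP is any pair of integers, so a monochromatic 2-AP exists iff some colour is used at least twice. With 108 colours, the colouring i ↦ i on {1, ..., 108} uses each colour once, avoiding any monochromatic pair, so W(108, 2) > 108. For {1, ..., 109}, pigeonhole forces two integers of the same colour, which form a monochromatic 2-AP. Hence W(108, 2) = 109.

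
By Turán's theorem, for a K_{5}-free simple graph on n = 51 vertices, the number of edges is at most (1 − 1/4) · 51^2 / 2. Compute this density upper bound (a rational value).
Turán density bound = (3/4) · 51^2/2 = 7803/8 ≈ 975.375

Turán's theorem: ex(n, K_{r+1}) is achieved by the complete r-partite Turán graph T(n, r) with parts as balanced as possible, and is at most (1 − 1/r) · n^2/2. For r = 4, n = 51: the density bound is (3/4) · 2601/2 = 7803/8 ≈ 975.375. The integer-valued extremum is e(T(51, 4)) = 975, which is strictly less than the density bound 7803/8 since 4 ∤ 51 (the parts of T(51, 4) cannot all be equal).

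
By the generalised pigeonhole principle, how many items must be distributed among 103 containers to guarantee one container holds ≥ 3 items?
n = (3 − 1)·103 + 1 = 207

By the generalised pigeonhole principle, to guarantee some box contains ≥ r objects we need more than (r − 1) · k objects total. Threshold: n = (r − 1) · k + 1. With r = 3 and k = 103: n = 2 · 103 + 1 = 206 + 1 = 207. For n = 206 = 2 · 103, we can put exactly 2 objects in every box, avoiding 3 in any single one — so 207 is tight.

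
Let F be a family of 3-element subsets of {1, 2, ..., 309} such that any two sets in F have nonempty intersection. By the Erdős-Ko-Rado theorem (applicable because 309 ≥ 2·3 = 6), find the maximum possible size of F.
max |F| = C(308, 2) = 47278

Erdős-Ko-Rado (1961): when n ≥ 2k, max |F| = C(n−1, k−1). The bound is attained by the star {A : i ∈ A} for any fixed i ∈ [n]. Here C(309−1, 3−1) = C(308, 2) = 47278.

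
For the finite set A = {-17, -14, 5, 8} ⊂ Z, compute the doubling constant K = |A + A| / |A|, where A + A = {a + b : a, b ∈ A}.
K = |A + A| / |A| = 9/4

Enumerate A + A = {a + b : a, b ∈ A}. With |A| = 4, there are |A|^2 = 16 ordered sum pairs; collecting distinct values, A + A = {-34, -31, -28, -12, -9, -6, 10, 13, 16}, so |A + A| = 9. Thus K = 9/4. For comparison, the minimum possible |A + A| over all 4-element sets is 2·4 − 1 = 7 (so min K = 7/4), attained only by arithmetic progressions.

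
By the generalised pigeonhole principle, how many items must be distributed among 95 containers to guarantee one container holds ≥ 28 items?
n = (28 − 1)·95 + 1 = 2566

By the generalised pigeonhole principle, to guarantee some box contains ≥ r objects we need more than (r − 1) · k objects total. Threshold: n = (r − 1) · k + 1. With r = 28 and k = 95: n = 27 · 95 + 1 = 2565 + 1 = 2566. For n = 2565 = 27 · 95, we can put exactly 27 objects in every box, avoiding 28 in any single one — so 2566 is tight.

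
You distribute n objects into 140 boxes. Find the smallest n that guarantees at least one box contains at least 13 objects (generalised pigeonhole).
n = (13 − 1)·140 + 1 = 1681

By the generalised pigeonhole principle, to guarantee some box contains ≥ r objects we need more than (r − 1) · k objects total. Threshold: n = (r − 1) · k + 1. With r = 13 and k = 140: n = 12 · 140 + 1 = 1680 + 1 = 1681. For n = 1680 = 12 · 140, we can put exactly 12 objects in every box, avoiding 13 in any single one — so 1681 is tight.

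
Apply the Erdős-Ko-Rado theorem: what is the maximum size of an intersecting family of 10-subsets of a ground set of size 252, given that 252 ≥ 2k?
max |F| = C(251, 9) = 9425317090951125

Erdős-Ko-Rado (1961): when n ≥ 2k, max |F| = C(n−1, k−1). The bound is attained by the star {A : i ∈ A} for any fixed i ∈ [n]. Here C(252−1, 10−1) = C(251, 9) = 9425317090951125.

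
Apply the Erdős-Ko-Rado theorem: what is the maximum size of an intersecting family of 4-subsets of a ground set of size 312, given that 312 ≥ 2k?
max |F| = C(311, 3) = 4965115

The Erdős-Ko-Rado theorem states: for n ≥ 2k, an intersecting family of k-subsets of an n-element set has size at most C(n − 1, k − 1), with equality for 'star' families {A ⊆ [n] : |A| = k, i ∈ A} (fix an element i). For n = 312, k = 4: C(311, 3) = 4965115.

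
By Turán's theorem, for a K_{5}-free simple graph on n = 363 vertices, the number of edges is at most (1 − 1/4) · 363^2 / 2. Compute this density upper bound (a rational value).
Turán density bound = (3/4) · 363^2/2 = 395307/8 ≈ 49413.375

Turán's theorem: ex(n, K_{r+1}) is achieved by the complete r-partite Turán graph T(n, r) with parts as balanced as possible, and is at most (1 − 1/r) · n^2/2. For r = 4, n = 363: the density bound is (3/4) · 131769/2 = 395307/8 ≈ 49413.375. The integer-valued extremum is e(T(363, 4)) = 49413, which is strictly less than the density bound 395307/8 since 4 ∤ 363 (the parts of T(363, 4) cannot all be equal).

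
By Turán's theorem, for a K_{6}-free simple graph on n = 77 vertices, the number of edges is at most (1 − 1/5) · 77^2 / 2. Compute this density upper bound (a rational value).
Turán density bound = (4/5) · 77^2/2 = 11858/5 ≈ 2371.6

Turán's theorem: ex(n, K_{r+1}) is achieved by the complete r-partite Turán graph T(n, r) with parts as balanced as possible, and is at most (1 − 1/r) · n^2/2. For r = 5, n = 77: the density bound is (4/5) · 5929/2 = 11858/5 ≈ 2371.6. The integer-valued extremum is e(T(77, 5)) = 2371, which is strictly less than the density bound 11858/5 since 5 ∤ 77 (the parts of T(77, 5) cannot all be equal).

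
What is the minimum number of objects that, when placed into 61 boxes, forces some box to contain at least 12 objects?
n = (12 − 1)·61 + 1 = 672

By the generalised pigeonhole principle, to guarantee some box contains ≥ r objects we need more than (r − 1) · k objects total. Threshold: n = (r − 1) · k + 1. With r = 12 and k = 61: n = 11 · 61 + 1 = 671 + 1 = 672. For n = 671 = 11 · 61, we can put exactly 11 objects in every box, avoiding 12 in any single one — so 672 is tight.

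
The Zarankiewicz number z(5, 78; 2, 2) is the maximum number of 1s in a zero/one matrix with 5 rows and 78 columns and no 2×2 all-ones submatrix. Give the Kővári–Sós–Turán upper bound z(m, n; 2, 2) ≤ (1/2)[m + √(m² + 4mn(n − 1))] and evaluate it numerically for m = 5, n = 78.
z(5, 78; 2, 2) ≤ (1/2)[5 + √(5² + 4·5·78·77)] = (1/2)[5 + √120145] = 175.8097

Kővári–Sós–Turán: let r_1, ..., r_5 be the row sums and z = Σ r_i the total number of 1s. Each pair of columns can share at most one row with both entries 1 (else a 2×2 all-ones block appears), so Σ_i C(r_i, 2) ≤ C(78, 2) = 3003. By convexity Σ_i C(r_i, 2) ≥ 5·C(z/5, 2) = z(z − 5)/(2·5), giving z² − 5z − 5·78·77 ≤ 0 and hence z ≤ (1/2)[5 + √(25 + 4·30030)] = (1/2)[5 + √120145] ≈ (1/2)(5 + 346.6194) = 175.8097.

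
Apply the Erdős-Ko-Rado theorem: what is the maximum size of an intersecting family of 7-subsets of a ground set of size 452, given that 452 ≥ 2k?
max |F| = C(451, 6) = 11303769578640

Erdős-Ko-Rado (1961): when n ≥ 2k, max |F| = C(n−1, k−1). The bound is attained by the star {A : i ∈ A} for any fixed i ∈ [n]. Here C(452−1, 7−1) = C(451, 6) = 11303769578640.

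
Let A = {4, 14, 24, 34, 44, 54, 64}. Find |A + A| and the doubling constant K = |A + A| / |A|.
K = |A + A| / |A| = 13/7

Enumerate A + A = {a + b : a, b ∈ A}. With |A| = 7, there are |A|^2 = 49 ordered sum pairs; collecting distinct values, A + A = {8, 18, 28, 38, 48, 58, 68, 78, 88, 98, 108, 118, 128}, so |A + A| = 13. Thus K = 13/7. Here |A + A| = 2|A| − 1 = 13, the minimum possible — so K = 13/7 is minimal, which holds iff A is an arithmetic progression.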